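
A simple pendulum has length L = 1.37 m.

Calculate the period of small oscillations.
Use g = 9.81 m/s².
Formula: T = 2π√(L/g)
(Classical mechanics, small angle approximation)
T = 2π√(L/g) = 2π√(1.37/9.81) = 2.348 s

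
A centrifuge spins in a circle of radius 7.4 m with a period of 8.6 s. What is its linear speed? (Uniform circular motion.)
v = 2πr/T = 2π×7.4/8.6 = 5.41 m/s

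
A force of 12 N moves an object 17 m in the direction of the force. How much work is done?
W = Fd = 12×17 = 204.0 J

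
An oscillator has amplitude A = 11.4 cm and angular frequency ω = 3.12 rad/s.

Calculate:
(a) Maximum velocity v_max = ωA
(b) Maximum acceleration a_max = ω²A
v_max = ωA = 3.12×0.114 = 0.3557 m/s
a_max = ω²A = 3.12²×0.114 = 1.11 m/s²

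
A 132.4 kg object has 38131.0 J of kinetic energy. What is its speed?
KE = ½mv² → v = √(2KE/m) = √(2×38131.0/132.4) = 24.0 m/s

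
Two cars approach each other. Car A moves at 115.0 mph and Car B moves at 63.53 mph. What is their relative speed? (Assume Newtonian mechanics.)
v_rel = v_A + v_B = 115.0 + 63.53 = 178.5 mph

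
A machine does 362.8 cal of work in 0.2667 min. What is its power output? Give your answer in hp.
P = W/t = 1518 J / 16 s = 94.86 W = 0.1272 hp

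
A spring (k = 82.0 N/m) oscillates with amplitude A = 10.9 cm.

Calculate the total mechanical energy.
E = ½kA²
E = ½kA² = ½×82.0×(0.109)² = 0.4871 J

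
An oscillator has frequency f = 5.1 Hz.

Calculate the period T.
T = 1/f = 1/5.1 = 0.1961 s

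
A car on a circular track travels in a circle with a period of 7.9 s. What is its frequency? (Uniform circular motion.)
f = 1/T = 1/7.9 = 0.1266 Hz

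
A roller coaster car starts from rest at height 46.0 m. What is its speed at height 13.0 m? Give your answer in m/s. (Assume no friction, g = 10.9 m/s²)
mgh₁ = ½mv₂² + mgh₂ → v₂ = √(2g(h₁−h₂)) = √(2×10.9×(46−13)) = 26.82 m/s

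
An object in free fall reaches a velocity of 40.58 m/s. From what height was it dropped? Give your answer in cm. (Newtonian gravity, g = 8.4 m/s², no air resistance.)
h = v²/(2g) (with unit conversion) = 9802.0 cm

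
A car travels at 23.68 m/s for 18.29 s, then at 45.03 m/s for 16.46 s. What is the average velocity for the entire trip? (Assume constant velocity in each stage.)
d₁ = v₁t₁ = 23.68 × 18.29 = 433.107 m
d₂ = v₂t₂ = 45.03 × 16.46 = 741.194 m
d_total = 1174.3 m, t_total = 34.75 s
v_avg = d_total/t_total = 1174.3/34.75 = 33.79 m/s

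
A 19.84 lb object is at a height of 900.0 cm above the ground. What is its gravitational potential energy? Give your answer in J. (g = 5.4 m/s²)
PE = mgh = 8.999 kg × 5.4 m/s² × 9 m = 437.4 J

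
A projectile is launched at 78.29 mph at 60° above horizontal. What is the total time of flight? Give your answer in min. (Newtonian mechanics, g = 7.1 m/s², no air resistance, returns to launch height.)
T = 2v₀sin(θ)/g (with unit conversion) = 0.1423 min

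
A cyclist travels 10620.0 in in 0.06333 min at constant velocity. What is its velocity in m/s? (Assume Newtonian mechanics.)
v = d/t (with unit conversion) = 70.99 m/s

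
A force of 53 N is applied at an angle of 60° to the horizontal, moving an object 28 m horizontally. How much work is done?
W = Fd cosθ = 53×28×cos(60°) = 742.0 J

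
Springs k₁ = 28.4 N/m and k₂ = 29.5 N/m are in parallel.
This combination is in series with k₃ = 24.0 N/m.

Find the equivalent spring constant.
k₁₂ = k₁ + k₂ = 57.9 N/m (parallel)
1/k_eq = 1/k₁₂ + 1/k₃ → k_eq = 16.97 N/m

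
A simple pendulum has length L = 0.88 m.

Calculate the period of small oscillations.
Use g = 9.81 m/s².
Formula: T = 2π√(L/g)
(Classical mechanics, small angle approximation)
T = 2π√(L/g) = 2π√(0.88/9.81) = 1.882 s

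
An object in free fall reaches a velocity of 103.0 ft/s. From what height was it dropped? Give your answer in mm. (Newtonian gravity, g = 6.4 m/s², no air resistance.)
h = v²/(2g) (with unit conversion) = 77000.0 mm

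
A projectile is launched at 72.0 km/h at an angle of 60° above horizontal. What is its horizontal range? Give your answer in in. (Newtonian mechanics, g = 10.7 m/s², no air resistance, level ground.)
R = v₀² sin(2θ) / g (with unit conversion) = 1275.0 in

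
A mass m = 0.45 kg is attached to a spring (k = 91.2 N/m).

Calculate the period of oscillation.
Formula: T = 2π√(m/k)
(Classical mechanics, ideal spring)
T = 2π√(m/k) = 2π√(0.45/91.2) = 0.4414 s; f = 1/T = 2.266 Hz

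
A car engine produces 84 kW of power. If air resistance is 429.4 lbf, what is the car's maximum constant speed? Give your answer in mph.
P = Fv → v = P/F = 84000 W / 1910 N = 43.98 m/s = 98.37 mph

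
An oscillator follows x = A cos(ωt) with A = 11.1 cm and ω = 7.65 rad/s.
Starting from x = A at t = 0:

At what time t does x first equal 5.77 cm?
cos(ωt) = x/A = 5.77/11.1 = 0.5198
ωt = arccos(0.5198) = 1.024 rad
t = 1.024/7.65 = 0.1339 s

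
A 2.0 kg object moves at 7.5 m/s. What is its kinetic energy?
KE = ½mv² = ½×2.0×7.5² = 56.25 J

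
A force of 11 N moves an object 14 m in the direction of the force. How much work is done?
W = Fd = 11×14 = 154.0 J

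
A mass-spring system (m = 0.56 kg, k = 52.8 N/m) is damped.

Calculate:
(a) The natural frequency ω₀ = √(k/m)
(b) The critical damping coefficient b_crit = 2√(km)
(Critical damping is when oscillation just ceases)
ω₀ = √(k/m) = √(52.8/0.56) = 9.71 rad/s
b_crit = 2√(km) = 2√(52.8×0.56) = 10.88 kg/s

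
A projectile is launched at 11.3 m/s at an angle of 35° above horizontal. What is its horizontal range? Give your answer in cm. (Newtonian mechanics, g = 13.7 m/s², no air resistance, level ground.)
R = v₀² sin(2θ) / g (with unit conversion) = 875.8 cm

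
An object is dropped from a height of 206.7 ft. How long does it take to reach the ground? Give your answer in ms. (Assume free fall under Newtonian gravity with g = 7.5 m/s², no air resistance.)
t = √(2h/g) (with unit conversion) = 4099.0 ms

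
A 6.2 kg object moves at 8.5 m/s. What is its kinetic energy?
KE = ½mv² = ½×6.2×8.5² = 223.975 J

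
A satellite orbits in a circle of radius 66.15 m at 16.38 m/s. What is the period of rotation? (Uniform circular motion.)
T = 2πr/v = 2π×66.15/16.38 = 25.37 s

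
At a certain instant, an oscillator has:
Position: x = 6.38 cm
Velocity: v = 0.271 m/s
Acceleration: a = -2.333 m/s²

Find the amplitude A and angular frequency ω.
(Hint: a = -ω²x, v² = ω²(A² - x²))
a = −ω²x → ω = √(|a|/x) = √(2.333/0.0638) = 6.047 rad/s
v² = ω²(A² − x²) → A = √(x² + v²/ω²) = √(0.0638² + 0.271²/6.047²) = 0.07797 m = 7.797 cm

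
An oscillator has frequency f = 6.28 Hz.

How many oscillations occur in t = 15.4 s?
n = f×t = 6.28×15.4 = 96.71 oscillations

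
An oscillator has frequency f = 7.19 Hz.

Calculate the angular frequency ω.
ω = 2πf = 2π×7.19 = 45.18 rad/s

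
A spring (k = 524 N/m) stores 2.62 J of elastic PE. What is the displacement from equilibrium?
PE = ½kx² → x = √(2PE/k) = √(2×2.62/524) = 0.1 m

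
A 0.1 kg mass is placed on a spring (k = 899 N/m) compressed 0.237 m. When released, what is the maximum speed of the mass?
½kx² = ½mv² → v = x√(k/m) = 0.237×√(899/0.1) = 22.47 m/s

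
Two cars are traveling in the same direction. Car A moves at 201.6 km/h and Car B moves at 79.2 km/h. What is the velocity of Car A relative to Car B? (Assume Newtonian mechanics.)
v_rel = v_A - v_B = 201.6 - 79.2 = 122.4 km/h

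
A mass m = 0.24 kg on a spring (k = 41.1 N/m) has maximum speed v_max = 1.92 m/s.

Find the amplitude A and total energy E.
½mv²_max = ½kA² → A = v_max√(m/k) = 1.92×√(0.24/41.1) = 0.1467 m = 14.67 cm
E = ½mv²_max = ½×0.24×1.92² = 0.4424 J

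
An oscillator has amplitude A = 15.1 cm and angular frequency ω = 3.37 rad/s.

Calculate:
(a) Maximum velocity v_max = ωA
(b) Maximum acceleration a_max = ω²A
v_max = ωA = 3.37×0.151 = 0.5089 m/s
a_max = ω²A = 3.37²×0.151 = 1.715 m/s²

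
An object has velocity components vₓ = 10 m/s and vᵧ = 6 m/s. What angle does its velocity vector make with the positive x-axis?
θ = arctan(vᵧ/vₓ) = arctan(6/10) = 30.96°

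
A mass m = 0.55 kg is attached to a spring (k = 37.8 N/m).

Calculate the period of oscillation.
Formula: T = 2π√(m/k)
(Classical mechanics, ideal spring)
T = 2π√(m/k) = 2π√(0.55/37.8) = 0.7579 s; f = 1/T = 1.319 Hz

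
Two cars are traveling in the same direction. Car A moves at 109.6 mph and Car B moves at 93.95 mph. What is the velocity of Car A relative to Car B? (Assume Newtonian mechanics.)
v_rel = v_A - v_B = 109.6 - 93.95 = 15.65 mph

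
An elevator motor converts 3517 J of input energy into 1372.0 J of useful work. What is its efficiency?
η = W_out/W_in = 1372.0/3517 = 0.3901 = 39.01%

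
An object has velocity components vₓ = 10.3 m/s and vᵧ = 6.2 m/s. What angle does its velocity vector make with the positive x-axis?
θ = arctan(vᵧ/vₓ) = arctan(6.2/10.3) = 31.05°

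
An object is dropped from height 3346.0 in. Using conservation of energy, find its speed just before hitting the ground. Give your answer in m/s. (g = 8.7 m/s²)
mgh = ½mv² → v = √(2gh) = √(2×8.7×84.99) = 38.46 m/s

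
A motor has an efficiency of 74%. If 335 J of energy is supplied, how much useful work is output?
W_out = η × W_in = 0.74 × 335 = 247.9 J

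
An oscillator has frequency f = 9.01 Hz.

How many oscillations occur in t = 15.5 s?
n = f×t = 9.01×15.5 = 139.7 oscillations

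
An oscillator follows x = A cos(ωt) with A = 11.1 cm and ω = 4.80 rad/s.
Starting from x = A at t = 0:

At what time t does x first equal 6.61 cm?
cos(ωt) = x/A = 6.61/11.1 = 0.5955
ωt = arccos(0.5955) = 0.9329 rad
t = 0.9329/4.8 = 0.1944 s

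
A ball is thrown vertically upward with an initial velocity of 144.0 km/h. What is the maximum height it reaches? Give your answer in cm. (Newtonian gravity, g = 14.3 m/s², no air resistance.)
h_max = v₀²/(2g) (with unit conversion) = 5594.0 cm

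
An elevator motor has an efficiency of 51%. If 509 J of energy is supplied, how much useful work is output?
W_out = η × W_in = 0.51 × 509 = 259.59 J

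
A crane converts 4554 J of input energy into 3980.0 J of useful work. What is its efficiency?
η = W_out/W_in = 3980.0/4554 = 0.874 = 87.4%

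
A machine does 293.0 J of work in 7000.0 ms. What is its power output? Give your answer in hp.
P = W/t = 293 J / 7 s = 41.86 W = 0.05613 hp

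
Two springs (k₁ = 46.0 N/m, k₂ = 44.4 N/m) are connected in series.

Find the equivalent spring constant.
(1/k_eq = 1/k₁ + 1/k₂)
1/k_eq = 1/46.0 + 1/44.4 = 0.044262; k_eq = 22.59 N/m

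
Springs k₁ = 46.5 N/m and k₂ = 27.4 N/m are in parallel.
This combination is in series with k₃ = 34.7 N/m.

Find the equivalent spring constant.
k₁₂ = k₁ + k₂ = 73.9 N/m (parallel)
1/k_eq = 1/k₁₂ + 1/k₃ → k_eq = 23.61 N/m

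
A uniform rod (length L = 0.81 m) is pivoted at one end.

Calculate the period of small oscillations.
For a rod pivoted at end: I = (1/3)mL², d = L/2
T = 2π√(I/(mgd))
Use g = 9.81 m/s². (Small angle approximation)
I/m = (1/3)L² = 0.2187 m²; d = L/2 = 0.405 m
T = 2π√(I/(mgd)) = 2π√(0.2187/(9.81×0.405)) = 1.474 s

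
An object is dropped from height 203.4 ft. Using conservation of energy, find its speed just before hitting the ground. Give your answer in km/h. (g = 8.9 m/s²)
mgh = ½mv² → v = √(2gh) = √(2×8.9×62) = 33.22 m/s = 119.6 km/h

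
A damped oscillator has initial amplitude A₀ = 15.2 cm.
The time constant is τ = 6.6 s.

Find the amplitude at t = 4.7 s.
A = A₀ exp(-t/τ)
A = A₀ exp(−t/τ) = 15.2×exp(−4.7/6.6) = 7.457 cm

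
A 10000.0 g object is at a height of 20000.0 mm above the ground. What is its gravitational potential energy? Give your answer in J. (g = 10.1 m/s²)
PE = mgh = 10 kg × 10.1 m/s² × 20 m = 2020 J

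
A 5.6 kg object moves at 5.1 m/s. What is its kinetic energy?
KE = ½mv² = ½×5.6×5.1² = 72.828 J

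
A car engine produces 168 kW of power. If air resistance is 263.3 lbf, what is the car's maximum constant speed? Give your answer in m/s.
P = Fv → v = P/F = 168000 W / 1171 N = 143.4 m/s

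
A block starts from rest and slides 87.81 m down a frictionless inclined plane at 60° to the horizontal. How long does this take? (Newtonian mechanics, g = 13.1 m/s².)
a = g sin(θ) = 13.1 × sin(60°) = 11.34 m/s²
t = √(2d/a) = √(2 × 87.81 / 11.34) = 3.93 s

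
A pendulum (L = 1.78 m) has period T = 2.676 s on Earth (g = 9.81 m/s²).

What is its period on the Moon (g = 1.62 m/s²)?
T = 2π√(L/g), so T_moon/T_earth = √(g_earth/g_moon)
T_moon = 2π√(1.78/1.62) = 6.586 s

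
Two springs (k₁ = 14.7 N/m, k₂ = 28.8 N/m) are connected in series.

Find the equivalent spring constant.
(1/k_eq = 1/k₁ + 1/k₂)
1/k_eq = 1/14.7 + 1/28.8 = 0.10275; k_eq = 9.732 N/m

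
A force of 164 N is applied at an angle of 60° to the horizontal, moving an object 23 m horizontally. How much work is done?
W = Fd cosθ = 164×23×cos(60°) = 1886.0 J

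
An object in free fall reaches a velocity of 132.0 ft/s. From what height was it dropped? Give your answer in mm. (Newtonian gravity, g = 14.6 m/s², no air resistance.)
h = v²/(2g) (with unit conversion) = 55440.0 mm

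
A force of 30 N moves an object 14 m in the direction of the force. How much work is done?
W = Fd = 30×14 = 420.0 J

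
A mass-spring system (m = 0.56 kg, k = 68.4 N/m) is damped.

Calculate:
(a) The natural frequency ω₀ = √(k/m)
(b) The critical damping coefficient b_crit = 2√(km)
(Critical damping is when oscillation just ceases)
ω₀ = √(k/m) = √(68.4/0.56) = 11.05 rad/s
b_crit = 2√(km) = 2√(68.4×0.56) = 12.38 kg/s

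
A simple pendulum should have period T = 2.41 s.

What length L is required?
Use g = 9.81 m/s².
T = 2π√(L/g) → L = g(T/2π)² = 9.81×(2.41/2π)² = 1.443 m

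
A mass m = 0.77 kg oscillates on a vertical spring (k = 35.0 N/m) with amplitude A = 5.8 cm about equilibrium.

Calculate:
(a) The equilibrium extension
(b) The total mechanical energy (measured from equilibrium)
x_eq = mg/k = 0.77×9.81/35.0 = 0.2158 m = 21.58 cm
E = ½kA² = ½×35.0×(0.058)² = 0.05887 J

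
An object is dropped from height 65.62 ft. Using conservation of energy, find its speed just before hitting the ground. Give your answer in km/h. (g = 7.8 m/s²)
mgh = ½mv² → v = √(2gh) = √(2×7.8×20) = 17.66 m/s = 63.59 km/h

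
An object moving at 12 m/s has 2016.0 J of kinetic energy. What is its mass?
KE = ½mv² → m = 2KE/v² = 2×2016.0/12² = 28.0 kg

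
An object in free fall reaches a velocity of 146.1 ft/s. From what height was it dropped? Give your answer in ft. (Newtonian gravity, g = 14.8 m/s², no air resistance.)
h = v²/(2g) (with unit conversion) = 219.8 ft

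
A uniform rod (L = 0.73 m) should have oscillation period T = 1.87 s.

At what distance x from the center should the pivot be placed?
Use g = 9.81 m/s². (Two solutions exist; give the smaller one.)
T = 2π√((L²/12 + x²)/(gx)). Let c = T²g/(4π²) = 0.8689.
x² − cx + L²/12 = 0 → x = (c − √(c² − L²/3))/2 = 0.05453 m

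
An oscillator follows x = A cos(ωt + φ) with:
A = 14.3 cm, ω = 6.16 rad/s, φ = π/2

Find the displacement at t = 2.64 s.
x = A cos(ωt + φ) = 14.3×cos(6.16×2.64 + π/2) = 7.528 cm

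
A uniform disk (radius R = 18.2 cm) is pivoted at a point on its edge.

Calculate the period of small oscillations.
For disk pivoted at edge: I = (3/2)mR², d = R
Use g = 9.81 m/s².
I/m = (3/2)R² = 0.04969 m²; d = R = 0.182 m
T = 2π√((3/2)R²/(gR)) = 2π√(3R/(2g)) = 1.048 s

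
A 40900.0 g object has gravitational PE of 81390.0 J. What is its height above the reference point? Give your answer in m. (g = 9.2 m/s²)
PE = mgh → h = PE/(mg) = 8.139e+04 J / (40.9 kg × 9.2 m/s²) = 216.3 m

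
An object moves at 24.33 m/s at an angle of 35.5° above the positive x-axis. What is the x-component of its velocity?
vₓ = v cos(θ) = 24.33 × cos(35.5°) = 19.81 m/s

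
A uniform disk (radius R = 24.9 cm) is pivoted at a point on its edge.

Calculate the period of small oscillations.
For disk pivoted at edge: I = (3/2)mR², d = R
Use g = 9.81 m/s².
I/m = (3/2)R² = 0.093 m²; d = R = 0.249 m
T = 2π√((3/2)R²/(gR)) = 2π√(3R/(2g)) = 1.226 s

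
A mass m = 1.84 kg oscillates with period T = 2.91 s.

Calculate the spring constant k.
T = 2π√(m/k) → k = m(2π/T)² = 1.84×(2π/2.91)² = 8.578 N/m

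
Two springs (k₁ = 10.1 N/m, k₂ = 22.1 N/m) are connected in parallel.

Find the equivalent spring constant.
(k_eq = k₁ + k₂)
k_eq = k₁ + k₂ = 10.1 + 22.1 = 32.2 N/m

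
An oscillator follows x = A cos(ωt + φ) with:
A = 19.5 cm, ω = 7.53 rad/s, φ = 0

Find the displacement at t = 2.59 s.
x = A cos(ωt + φ) = 19.5×cos(7.53×2.59 + 0) = 15.49 cm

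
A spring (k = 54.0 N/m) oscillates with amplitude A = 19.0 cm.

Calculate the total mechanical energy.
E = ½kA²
E = ½kA² = ½×54.0×(0.19)² = 0.9747 J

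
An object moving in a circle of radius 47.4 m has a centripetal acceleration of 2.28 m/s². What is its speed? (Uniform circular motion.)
v = √(a_c × r) = √(2.28 × 47.4) = 10.4 m/s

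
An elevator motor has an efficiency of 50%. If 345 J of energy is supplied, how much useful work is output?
W_out = η × W_in = 0.5 × 345 = 172.5 J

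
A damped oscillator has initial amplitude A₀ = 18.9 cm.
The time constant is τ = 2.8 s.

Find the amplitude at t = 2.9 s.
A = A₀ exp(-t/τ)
A = A₀ exp(−t/τ) = 18.9×exp(−2.9/2.8) = 6.709 cm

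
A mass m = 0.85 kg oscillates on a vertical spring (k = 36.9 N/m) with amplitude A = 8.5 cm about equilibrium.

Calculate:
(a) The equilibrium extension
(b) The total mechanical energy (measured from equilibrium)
x_eq = mg/k = 0.85×9.81/36.9 = 0.226 m = 22.6 cm
E = ½kA² = ½×36.9×(0.085)² = 0.1333 J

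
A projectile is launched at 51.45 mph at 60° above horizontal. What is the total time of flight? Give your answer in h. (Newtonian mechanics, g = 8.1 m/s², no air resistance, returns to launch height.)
T = 2v₀sin(θ)/g (with unit conversion) = 0.001366 h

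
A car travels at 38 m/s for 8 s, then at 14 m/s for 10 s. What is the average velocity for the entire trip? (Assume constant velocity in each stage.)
d₁ = v₁t₁ = 38 × 8 = 304 m
d₂ = v₂t₂ = 14 × 10 = 140 m
d_total = 444 m, t_total = 18 s
v_avg = d_total/t_total = 444/18 = 24.67 m/s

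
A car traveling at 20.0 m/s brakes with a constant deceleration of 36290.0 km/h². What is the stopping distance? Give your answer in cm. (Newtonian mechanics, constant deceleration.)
d = v₀² / (2a) (with unit conversion) = 7142.0 cm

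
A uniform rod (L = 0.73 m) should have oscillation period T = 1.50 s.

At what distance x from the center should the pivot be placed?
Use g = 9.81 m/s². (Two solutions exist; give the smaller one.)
T = 2π√((L²/12 + x²)/(gx)). Let c = T²g/(4π²) = 0.5591.
x² − cx + L²/12 = 0 → x = (c − √(c² − L²/3))/2 = 0.09587 m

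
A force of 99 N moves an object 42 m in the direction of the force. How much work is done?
W = Fd = 99×42 = 4158.0 J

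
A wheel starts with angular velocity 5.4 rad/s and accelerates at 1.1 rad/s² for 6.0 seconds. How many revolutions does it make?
θ = ω₀t + ½αt² = 5.4×6.0 + ½×1.1×6.0² = 52.2 rad
Revolutions = θ/(2π) = 52.2/(2π) = 8.31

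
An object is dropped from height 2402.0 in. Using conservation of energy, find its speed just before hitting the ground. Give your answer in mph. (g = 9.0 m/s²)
mgh = ½mv² → v = √(2gh) = √(2×9.0×61.01) = 33.14 m/s = 74.13 mph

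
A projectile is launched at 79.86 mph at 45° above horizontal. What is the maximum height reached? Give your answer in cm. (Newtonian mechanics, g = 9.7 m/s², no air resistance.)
H = v₀²sin²(θ)/(2g) (with unit conversion) = 3285.0 cm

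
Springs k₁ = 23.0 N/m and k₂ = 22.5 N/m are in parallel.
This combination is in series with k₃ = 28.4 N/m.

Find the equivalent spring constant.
k₁₂ = k₁ + k₂ = 45.5 N/m (parallel)
1/k_eq = 1/k₁₂ + 1/k₃ → k_eq = 17.49 N/m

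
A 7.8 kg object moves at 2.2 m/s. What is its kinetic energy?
KE = ½mv² = ½×7.8×2.2² = 18.876 J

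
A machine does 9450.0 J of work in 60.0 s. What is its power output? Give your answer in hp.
P = W/t = 9450 J / 60 s = 157.5 W = 0.2112 hp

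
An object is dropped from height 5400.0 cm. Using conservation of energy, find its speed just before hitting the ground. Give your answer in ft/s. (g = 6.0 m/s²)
mgh = ½mv² → v = √(2gh) = √(2×6.0×54) = 25.46 m/s = 83.52 ft/s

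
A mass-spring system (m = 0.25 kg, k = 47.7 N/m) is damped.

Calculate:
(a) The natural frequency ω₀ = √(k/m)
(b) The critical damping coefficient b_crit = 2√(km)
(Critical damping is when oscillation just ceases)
ω₀ = √(k/m) = √(47.7/0.25) = 13.81 rad/s
b_crit = 2√(km) = 2√(47.7×0.25) = 6.907 kg/s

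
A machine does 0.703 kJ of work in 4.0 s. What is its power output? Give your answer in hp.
P = W/t = 703 J / 4 s = 175.8 W = 0.2357 hp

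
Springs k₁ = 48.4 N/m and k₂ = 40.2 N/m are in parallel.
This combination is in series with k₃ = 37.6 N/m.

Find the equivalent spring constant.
k₁₂ = k₁ + k₂ = 88.6 N/m (parallel)
1/k_eq = 1/k₁₂ + 1/k₃ → k_eq = 26.4 N/m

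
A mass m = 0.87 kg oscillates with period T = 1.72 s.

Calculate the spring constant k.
T = 2π√(m/k) → k = m(2π/T)² = 0.87×(2π/1.72)² = 11.61 N/m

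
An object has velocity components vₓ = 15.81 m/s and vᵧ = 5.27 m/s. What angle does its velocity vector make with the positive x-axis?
θ = arctan(vᵧ/vₓ) = arctan(5.27/15.81) = 18.43°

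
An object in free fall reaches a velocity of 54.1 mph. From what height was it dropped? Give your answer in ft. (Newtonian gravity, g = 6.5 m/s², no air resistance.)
h = v²/(2g) (with unit conversion) = 147.6 ft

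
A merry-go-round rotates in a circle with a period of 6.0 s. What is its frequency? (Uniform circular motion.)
f = 1/T = 1/6.0 = 0.1667 Hz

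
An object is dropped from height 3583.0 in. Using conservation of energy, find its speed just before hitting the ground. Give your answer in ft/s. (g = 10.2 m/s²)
mgh = ½mv² → v = √(2gh) = √(2×10.2×91.01) = 43.09 m/s = 141.4 ft/s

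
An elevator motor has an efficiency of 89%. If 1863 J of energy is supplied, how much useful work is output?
W_out = η × W_in = 0.89 × 1863 = 1658.1 J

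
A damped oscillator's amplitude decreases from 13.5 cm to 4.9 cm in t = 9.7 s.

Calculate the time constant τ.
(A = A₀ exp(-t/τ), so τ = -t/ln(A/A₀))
A/A₀ = 4.9/13.5 = 0.363; ln(A/A₀) = -1.013
τ = −t/ln(A/A₀) = −9.7/-1.013 = 9.571 s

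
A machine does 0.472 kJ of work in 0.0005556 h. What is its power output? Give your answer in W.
P = W/t = 472 J / 2 s = 236 W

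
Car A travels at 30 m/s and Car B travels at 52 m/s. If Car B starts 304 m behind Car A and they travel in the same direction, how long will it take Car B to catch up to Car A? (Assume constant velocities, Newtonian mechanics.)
Relative speed: v_rel = 52 - 30 = 22 m/s
Time to catch: t = d₀/v_rel = 304/22 = 13.82 s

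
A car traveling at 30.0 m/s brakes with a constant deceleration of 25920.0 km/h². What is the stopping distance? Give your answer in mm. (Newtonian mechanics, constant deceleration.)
d = v₀² / (2a) (with unit conversion) = 225000.0 mm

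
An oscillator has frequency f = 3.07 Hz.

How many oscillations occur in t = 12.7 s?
n = f×t = 3.07×12.7 = 38.99 oscillations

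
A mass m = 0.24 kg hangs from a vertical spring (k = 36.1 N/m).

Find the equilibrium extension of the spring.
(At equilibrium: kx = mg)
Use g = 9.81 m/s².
x_eq = mg/k = 0.24×9.81/36.1 = 0.06522 m = 6.522 cm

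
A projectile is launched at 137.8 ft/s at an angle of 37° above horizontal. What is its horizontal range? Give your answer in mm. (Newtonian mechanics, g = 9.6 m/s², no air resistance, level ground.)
R = v₀² sin(2θ) / g (with unit conversion) = 176600.0 mm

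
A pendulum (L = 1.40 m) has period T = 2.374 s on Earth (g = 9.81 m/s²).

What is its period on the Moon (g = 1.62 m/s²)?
T = 2π√(L/g), so T_moon/T_earth = √(g_earth/g_moon)
T_moon = 2π√(1.4/1.62) = 5.841 s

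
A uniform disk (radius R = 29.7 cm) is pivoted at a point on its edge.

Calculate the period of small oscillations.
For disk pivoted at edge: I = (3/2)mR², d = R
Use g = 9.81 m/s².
I/m = (3/2)R² = 0.1323 m²; d = R = 0.297 m
T = 2π√((3/2)R²/(gR)) = 2π√(3R/(2g)) = 1.339 s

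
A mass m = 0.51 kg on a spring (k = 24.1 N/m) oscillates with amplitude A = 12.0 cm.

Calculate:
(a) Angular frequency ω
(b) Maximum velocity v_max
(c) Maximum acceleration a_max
ω = √(k/m) = √(24.1/0.51) = 6.874 rad/s
v_max = ωA = 6.874×0.12 = 0.8249 m/s
a_max = ω²A = 6.874²×0.12 = 5.671 m/s²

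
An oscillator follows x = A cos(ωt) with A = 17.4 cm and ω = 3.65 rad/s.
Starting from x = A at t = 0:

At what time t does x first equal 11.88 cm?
cos(ωt) = x/A = 11.88/17.4 = 0.6828
ωt = arccos(0.6828) = 0.8193 rad
t = 0.8193/3.65 = 0.2245 s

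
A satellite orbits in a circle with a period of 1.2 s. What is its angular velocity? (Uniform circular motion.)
ω = 2π/T = 2π/1.2 = 5.236 rad/s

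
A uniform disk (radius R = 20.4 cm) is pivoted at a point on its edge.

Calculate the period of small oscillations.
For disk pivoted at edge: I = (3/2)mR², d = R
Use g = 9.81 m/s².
I/m = (3/2)R² = 0.06242 m²; d = R = 0.204 m
T = 2π√((3/2)R²/(gR)) = 2π√(3R/(2g)) = 1.11 s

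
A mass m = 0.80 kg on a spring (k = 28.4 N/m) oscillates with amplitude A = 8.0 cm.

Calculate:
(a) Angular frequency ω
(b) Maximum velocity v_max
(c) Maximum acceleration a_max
ω = √(k/m) = √(28.4/0.8) = 5.958 rad/s
v_max = ωA = 5.958×0.08 = 0.4767 m/s
a_max = ω²A = 5.958²×0.08 = 2.84 m/s²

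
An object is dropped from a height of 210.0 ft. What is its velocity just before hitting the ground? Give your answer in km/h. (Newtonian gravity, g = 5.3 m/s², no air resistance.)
v = √(2gh) (with unit conversion) = 93.77 km/h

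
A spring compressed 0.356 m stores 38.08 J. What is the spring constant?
PE = ½kx² → k = 2PE/x² = 2×38.08/0.356² = 600.9 N/m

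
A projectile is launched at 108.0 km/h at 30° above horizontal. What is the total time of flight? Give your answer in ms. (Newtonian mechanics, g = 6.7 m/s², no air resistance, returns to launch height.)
T = 2v₀sin(θ)/g (with unit conversion) = 4478.0 ms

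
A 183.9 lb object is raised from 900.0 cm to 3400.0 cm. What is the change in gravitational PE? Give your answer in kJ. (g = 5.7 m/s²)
ΔPE = mg(h₂ − h₁) = 83.42 kg × 5.7 m/s² × (34 − 9) m = 1.189e+04 J = 11.89 kJ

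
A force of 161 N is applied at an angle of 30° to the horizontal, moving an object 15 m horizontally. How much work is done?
W = Fd cosθ = 161×15×cos(30°) = 2091.5 J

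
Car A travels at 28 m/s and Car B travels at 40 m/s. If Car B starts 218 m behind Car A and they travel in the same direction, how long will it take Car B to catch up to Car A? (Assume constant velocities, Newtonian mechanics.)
Relative speed: v_rel = 40 - 28 = 12 m/s
Time to catch: t = d₀/v_rel = 218/12 = 18.17 s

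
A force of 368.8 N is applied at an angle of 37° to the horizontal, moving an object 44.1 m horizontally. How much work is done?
W = Fd cosθ = 368.8×44.1×cos(37°) = 12989.0 J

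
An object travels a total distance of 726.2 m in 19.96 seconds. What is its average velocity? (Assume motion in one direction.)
v_avg = Δd / Δt = 726.2 / 19.96 = 36.38 m/s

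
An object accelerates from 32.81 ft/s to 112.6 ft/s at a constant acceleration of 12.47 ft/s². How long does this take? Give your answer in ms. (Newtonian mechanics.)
t = (v - v₀)/a (with unit conversion) = 6399.0 ms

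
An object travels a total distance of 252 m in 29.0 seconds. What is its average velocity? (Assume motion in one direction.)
v_avg = Δd / Δt = 252 / 29.0 = 8.69 m/s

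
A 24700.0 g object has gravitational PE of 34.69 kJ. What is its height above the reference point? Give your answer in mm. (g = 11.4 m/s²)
PE = mgh → h = PE/(mg) = 3.469e+04 J / (24.7 kg × 11.4 m/s²) = 123.2 m = 123200.0 mm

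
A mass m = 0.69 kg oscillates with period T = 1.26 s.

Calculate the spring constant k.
T = 2π√(m/k) → k = m(2π/T)² = 0.69×(2π/1.26)² = 17.16 N/m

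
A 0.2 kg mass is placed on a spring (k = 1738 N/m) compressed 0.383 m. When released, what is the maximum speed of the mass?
½kx² = ½mv² → v = x√(k/m) = 0.383×√(1738/0.2) = 35.7 m/s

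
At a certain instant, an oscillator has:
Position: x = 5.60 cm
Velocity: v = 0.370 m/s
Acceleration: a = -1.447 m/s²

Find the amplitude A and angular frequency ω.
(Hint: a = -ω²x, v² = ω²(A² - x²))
a = −ω²x → ω = √(|a|/x) = √(1.447/0.056) = 5.083 rad/s
v² = ω²(A² − x²) → A = √(x² + v²/ω²) = √(0.056² + 0.37²/5.083²) = 0.09184 m = 9.184 cm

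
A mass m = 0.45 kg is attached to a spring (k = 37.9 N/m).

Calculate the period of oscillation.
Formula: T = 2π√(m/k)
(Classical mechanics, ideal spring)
T = 2π√(m/k) = 2π√(0.45/37.9) = 0.6846 s; f = 1/T = 1.461 Hz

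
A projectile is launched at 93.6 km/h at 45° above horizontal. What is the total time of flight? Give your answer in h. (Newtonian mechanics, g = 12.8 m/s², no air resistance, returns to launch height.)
T = 2v₀sin(θ)/g (with unit conversion) = 0.000798 h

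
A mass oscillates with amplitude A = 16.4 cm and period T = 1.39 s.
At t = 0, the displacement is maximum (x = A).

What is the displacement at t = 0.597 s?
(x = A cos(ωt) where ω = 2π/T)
ω = 2π/T = 2π/1.39 = 4.52 rad/s
x = A cos(ωt) = 16.4×cos(4.52×0.597) = -14.82 cm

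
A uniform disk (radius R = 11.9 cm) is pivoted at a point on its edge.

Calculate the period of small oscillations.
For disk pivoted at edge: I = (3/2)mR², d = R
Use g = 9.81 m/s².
I/m = (3/2)R² = 0.02124 m²; d = R = 0.119 m
T = 2π√((3/2)R²/(gR)) = 2π√(3R/(2g)) = 0.8475 s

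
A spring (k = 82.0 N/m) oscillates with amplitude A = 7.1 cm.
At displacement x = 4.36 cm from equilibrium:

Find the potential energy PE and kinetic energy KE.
E_total = ½kA² = ½×82.0×(0.071)² = 0.2067 J
PE = ½kx² = ½×82.0×(0.0436)² = 0.07794 J
KE = E_total − PE = 0.1287 J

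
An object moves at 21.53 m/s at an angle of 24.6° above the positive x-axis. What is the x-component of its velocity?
vₓ = v cos(θ) = 21.53 × cos(24.6°) = 19.58 m/s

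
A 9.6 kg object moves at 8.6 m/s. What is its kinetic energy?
KE = ½mv² = ½×9.6×8.6² = 355.008 J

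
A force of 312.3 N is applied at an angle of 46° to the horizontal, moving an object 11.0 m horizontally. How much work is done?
W = Fd cosθ = 312.3×11.0×cos(46°) = 2386.4 J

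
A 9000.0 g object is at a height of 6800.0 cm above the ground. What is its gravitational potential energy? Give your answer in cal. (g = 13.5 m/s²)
PE = mgh = 9 kg × 13.5 m/s² × 68 m = 8262 J = 1975.0 cal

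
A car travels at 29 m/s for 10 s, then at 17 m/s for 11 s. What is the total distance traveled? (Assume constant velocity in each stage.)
d₁ = v₁t₁ = 29 × 10 = 290 m
d₂ = v₂t₂ = 17 × 11 = 187 m
d_total = 290 + 187 = 477 m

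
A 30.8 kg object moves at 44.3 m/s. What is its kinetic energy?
KE = ½mv² = ½×30.8×44.3² = 30222.35 J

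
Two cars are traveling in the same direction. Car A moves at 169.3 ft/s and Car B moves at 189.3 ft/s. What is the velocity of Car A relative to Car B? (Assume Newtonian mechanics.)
v_rel = v_A - v_B = 169.3 - 189.3 = -20.0 ft/s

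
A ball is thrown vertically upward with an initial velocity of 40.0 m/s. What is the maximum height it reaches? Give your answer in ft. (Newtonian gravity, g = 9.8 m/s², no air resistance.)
h_max = v₀²/(2g) (with unit conversion) = 267.8 ft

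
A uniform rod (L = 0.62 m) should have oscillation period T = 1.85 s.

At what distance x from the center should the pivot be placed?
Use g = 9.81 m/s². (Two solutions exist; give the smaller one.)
T = 2π√((L²/12 + x²)/(gx)). Let c = T²g/(4π²) = 0.8505.
x² − cx + L²/12 = 0 → x = (c − √(c² − L²/3))/2 = 0.0395 m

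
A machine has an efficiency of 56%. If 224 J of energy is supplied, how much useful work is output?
W_out = η × W_in = 0.56 × 224 = 125.44 J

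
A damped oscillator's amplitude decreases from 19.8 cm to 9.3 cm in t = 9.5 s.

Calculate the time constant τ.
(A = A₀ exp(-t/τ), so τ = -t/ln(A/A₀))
A/A₀ = 9.3/19.8 = 0.4697; ln(A/A₀) = -0.7557
τ = −t/ln(A/A₀) = −9.5/-0.7557 = 12.57 s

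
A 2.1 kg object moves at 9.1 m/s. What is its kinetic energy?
KE = ½mv² = ½×2.1×9.1² = 86.9505 J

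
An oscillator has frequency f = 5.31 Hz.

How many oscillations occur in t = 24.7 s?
n = f×t = 5.31×24.7 = 131.2 oscillations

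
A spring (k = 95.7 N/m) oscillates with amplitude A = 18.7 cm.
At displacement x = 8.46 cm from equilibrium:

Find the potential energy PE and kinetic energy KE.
E_total = ½kA² = ½×95.7×(0.187)² = 1.673 J
PE = ½kx² = ½×95.7×(0.0846)² = 0.3425 J
KE = E_total − PE = 1.331 J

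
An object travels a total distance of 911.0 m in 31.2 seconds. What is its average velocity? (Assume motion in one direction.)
v_avg = Δd / Δt = 911.0 / 31.2 = 29.2 m/s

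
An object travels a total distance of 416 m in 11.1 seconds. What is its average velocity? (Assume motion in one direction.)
v_avg = Δd / Δt = 416 / 11.1 = 37.48 m/s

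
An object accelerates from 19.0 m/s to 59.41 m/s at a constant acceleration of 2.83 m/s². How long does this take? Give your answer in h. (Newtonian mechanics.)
t = (v - v₀)/a (with unit conversion) = 0.003966 h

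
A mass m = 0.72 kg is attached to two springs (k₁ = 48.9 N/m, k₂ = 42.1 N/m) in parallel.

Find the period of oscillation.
k_eq = k₁+k₂ = 91 N/m
T = 2π√(m/k_eq) = 2π√(0.72/91) = 0.5589 s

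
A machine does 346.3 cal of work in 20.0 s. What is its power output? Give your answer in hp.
P = W/t = 1449 J / 20 s = 72.45 W = 0.09715 hp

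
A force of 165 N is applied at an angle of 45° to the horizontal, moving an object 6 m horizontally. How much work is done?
W = Fd cosθ = 165×6×cos(45°) = 700.04 J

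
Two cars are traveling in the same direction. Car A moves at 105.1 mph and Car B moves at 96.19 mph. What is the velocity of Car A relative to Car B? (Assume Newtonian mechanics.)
v_rel = v_A - v_B = 105.1 - 96.19 = 8.91 mph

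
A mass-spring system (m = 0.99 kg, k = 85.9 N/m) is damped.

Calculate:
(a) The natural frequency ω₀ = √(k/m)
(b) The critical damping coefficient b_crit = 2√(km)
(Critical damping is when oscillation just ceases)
ω₀ = √(k/m) = √(85.9/0.99) = 9.315 rad/s
b_crit = 2√(km) = 2√(85.9×0.99) = 18.44 kg/s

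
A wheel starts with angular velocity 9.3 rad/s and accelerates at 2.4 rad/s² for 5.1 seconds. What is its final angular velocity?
ω = ω₀ + αt = 9.3 + 2.4 × 5.1 = 21.54 rad/s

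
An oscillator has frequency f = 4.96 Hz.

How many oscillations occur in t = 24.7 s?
n = f×t = 4.96×24.7 = 122.5 oscillations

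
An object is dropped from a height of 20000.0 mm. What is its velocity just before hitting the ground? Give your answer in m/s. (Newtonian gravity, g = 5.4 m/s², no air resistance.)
v = √(2gh) (with unit conversion) = 14.7 m/s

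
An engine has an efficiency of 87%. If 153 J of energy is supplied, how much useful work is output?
W_out = η × W_in = 0.87 × 153 = 133.11 J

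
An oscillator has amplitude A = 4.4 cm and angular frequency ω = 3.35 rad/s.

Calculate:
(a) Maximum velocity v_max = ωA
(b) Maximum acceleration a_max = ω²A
v_max = ωA = 3.35×0.044 = 0.1474 m/s
a_max = ω²A = 3.35²×0.044 = 0.4938 m/s²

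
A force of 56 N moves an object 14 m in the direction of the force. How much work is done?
W = Fd = 56×14 = 784.0 J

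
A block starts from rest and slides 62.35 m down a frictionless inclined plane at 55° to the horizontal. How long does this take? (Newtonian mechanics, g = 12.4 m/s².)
a = g sin(θ) = 12.4 × sin(55°) = 10.16 m/s²
t = √(2d/a) = √(2 × 62.35 / 10.16) = 3.5 s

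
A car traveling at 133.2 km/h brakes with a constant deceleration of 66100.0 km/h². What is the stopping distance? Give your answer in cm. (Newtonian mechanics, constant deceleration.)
d = v₀² / (2a) (with unit conversion) = 13420.0 cm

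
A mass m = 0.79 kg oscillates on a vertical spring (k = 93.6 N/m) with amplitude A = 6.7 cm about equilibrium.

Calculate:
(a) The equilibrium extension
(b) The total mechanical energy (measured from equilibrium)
x_eq = mg/k = 0.79×9.81/93.6 = 0.0828 m = 8.28 cm
E = ½kA² = ½×93.6×(0.067)² = 0.2101 J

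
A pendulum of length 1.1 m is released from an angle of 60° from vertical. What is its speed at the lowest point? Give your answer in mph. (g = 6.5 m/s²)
h = L(1 − cosθ) = 1.1×(1 − cos60°) = 0.55 m
v = √(2gh) = √(2×6.5×0.55) = 2.674 m/s = 5.981 mph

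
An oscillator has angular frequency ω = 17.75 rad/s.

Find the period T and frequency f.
T = 2π/ω = 2π/17.75 = 0.354 s; f = ω/2π = 2.825 Hz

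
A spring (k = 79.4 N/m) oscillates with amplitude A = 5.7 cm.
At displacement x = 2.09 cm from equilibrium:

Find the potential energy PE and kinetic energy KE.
E_total = ½kA² = ½×79.4×(0.057)² = 0.129 J
PE = ½kx² = ½×79.4×(0.0209)² = 0.01734 J
KE = E_total − PE = 0.1116 J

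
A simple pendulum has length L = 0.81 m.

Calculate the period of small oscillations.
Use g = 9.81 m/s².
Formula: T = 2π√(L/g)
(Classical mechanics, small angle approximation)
T = 2π√(L/g) = 2π√(0.81/9.81) = 1.805 s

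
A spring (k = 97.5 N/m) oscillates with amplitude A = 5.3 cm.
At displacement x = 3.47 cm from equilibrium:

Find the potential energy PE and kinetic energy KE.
E_total = ½kA² = ½×97.5×(0.053)² = 0.1369 J
PE = ½kx² = ½×97.5×(0.0347)² = 0.0587 J
KE = E_total − PE = 0.07824 J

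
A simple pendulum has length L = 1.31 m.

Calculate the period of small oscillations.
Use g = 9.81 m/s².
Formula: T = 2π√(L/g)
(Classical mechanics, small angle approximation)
T = 2π√(L/g) = 2π√(1.31/9.81) = 2.296 s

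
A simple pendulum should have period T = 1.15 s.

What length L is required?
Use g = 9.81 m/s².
T = 2π√(L/g) → L = g(T/2π)² = 9.81×(1.15/2π)² = 0.3286 m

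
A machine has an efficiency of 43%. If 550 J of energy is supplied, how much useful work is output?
W_out = η × W_in = 0.43 × 550 = 236.5 J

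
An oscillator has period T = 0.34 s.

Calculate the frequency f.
f = 1/T = 1/0.34 = 2.941 Hz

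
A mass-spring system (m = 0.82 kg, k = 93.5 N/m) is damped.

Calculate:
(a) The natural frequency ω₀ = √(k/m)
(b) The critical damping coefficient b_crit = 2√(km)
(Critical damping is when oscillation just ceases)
ω₀ = √(k/m) = √(93.5/0.82) = 10.68 rad/s
b_crit = 2√(km) = 2√(93.5×0.82) = 17.51 kg/s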